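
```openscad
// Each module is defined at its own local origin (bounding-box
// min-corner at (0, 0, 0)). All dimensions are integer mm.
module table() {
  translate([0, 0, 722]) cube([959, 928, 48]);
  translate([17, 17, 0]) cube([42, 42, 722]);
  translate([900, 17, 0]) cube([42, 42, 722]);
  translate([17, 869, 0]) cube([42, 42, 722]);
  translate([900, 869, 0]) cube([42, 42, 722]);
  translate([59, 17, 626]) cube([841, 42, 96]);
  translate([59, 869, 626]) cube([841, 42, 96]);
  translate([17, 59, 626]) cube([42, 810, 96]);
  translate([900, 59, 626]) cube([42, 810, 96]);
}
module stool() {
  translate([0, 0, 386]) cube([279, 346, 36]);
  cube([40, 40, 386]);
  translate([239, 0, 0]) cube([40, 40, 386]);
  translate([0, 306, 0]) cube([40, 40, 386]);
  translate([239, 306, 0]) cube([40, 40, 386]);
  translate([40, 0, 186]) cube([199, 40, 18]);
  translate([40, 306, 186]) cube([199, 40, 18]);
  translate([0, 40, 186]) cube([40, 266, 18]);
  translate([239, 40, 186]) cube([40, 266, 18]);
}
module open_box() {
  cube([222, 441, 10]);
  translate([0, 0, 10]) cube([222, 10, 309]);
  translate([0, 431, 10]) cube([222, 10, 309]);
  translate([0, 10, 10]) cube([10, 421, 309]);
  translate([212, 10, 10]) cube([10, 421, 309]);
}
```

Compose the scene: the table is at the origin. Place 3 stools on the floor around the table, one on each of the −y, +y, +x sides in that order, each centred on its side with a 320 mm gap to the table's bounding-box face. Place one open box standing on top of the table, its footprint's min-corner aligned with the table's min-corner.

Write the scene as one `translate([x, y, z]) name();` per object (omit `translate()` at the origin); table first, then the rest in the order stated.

table();
translate([340, -666, 0]) stool();
translate([340, 1248, 0]) stool();
translate([1279, 291, 0]) stool();
translate([0, 0, 770]) open_box();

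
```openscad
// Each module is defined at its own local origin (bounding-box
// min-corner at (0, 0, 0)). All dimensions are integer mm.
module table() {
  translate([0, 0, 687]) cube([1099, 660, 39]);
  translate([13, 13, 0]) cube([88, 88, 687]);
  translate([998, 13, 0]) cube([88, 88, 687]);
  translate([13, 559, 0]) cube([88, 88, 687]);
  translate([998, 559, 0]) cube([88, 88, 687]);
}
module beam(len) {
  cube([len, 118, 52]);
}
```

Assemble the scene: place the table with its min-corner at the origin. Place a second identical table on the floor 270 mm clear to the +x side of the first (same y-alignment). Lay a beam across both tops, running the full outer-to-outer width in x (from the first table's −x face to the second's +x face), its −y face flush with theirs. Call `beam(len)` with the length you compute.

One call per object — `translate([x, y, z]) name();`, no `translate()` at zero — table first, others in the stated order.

table();
translate([1369, 0, 0]) table();
translate([0, 0, 726]) beam(2468);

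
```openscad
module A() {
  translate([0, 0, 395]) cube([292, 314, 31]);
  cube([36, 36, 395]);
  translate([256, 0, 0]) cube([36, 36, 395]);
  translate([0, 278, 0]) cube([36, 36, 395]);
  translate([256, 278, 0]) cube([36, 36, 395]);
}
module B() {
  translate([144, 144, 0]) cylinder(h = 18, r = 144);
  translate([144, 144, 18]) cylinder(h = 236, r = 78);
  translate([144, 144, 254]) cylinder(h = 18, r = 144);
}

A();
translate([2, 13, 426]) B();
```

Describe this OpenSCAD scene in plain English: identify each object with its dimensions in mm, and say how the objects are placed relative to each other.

A is a four-legged stool. The seat is 292×314 mm, 31 mm thick, top at z = 426 mm. It stands on four square legs, each 36×36 mm in cross-section, from z = 0 to the seat underside, each flush with a corner of the seat.

B is a spool: two coaxial disc flanges of radius 144 mm and thickness 18 mm, joined by a core cylinder of radius 78 mm and height 236 mm. The lower flange rests on z = 0 and the three cylinders share a vertical axis.

The spool is on top of the stool, centred.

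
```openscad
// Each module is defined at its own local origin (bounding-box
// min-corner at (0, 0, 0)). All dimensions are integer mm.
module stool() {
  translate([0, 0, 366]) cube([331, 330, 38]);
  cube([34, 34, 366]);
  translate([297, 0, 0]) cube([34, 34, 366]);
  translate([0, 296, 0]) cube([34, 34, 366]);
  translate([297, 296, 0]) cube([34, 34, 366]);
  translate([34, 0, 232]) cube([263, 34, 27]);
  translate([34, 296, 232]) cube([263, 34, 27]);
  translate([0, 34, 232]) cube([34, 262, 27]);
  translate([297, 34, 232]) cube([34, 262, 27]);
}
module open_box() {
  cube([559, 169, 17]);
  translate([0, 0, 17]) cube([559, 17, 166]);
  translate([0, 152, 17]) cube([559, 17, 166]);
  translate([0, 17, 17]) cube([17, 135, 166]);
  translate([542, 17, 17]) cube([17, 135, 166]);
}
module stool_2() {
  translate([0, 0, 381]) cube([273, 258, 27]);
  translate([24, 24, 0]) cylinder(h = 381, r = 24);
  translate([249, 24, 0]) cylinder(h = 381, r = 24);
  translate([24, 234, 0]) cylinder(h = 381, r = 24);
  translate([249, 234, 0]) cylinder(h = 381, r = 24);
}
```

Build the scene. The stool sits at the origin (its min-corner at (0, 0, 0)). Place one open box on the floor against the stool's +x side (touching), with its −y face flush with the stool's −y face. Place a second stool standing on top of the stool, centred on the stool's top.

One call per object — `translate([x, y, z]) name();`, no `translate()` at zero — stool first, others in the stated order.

stool();
translate([331, 0, 0]) open_box();
translate([29, 36, 404]) stool_2();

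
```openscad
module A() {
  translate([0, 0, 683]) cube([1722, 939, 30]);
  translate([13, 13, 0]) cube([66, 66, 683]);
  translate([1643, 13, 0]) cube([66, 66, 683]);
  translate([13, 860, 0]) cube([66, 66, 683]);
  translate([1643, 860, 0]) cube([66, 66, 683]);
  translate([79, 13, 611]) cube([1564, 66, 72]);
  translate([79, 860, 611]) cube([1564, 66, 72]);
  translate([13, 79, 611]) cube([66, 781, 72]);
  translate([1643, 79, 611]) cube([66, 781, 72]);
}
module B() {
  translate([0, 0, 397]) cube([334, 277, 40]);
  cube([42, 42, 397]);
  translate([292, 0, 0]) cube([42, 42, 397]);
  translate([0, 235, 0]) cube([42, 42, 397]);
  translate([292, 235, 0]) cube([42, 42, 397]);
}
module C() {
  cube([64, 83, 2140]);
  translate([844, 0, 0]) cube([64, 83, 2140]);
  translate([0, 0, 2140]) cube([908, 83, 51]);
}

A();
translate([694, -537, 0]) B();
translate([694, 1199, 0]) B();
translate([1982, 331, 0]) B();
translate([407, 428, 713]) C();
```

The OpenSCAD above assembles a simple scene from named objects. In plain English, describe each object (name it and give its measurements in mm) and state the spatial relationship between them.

A is a table with a 1722×939 mm rectangular top, 30 mm thick, top surface at z = 713 mm, supported by four 66×66 mm square legs, each inset 13 mm from the nearest pair of top edges, running from the floor. Four apron rails, 66 mm thick and 72 mm tall, run between adjacent legs with their top edges flush with the underside of the top and their outer faces flush with the legs' outer faces.

B is a four-legged stool. The seat is a 334×277×40 mm slab whose top surface is at z = 437 mm; four square legs, each 42×42 mm in cross-section, run from the floor (z = 0) to the underside of the seat, each flush with a corner of the seat.

C is a rectangular door frame: two vertical jambs of 64×83 mm section, 2140 mm tall, with a clear opening 780 mm wide between their inner faces. A header 51 mm tall and 83 mm deep lies on top of the jambs and spans the full outside width.

Three stools sit around the table at the −y, +y, +x sides. The door frame is on top of the table, centred.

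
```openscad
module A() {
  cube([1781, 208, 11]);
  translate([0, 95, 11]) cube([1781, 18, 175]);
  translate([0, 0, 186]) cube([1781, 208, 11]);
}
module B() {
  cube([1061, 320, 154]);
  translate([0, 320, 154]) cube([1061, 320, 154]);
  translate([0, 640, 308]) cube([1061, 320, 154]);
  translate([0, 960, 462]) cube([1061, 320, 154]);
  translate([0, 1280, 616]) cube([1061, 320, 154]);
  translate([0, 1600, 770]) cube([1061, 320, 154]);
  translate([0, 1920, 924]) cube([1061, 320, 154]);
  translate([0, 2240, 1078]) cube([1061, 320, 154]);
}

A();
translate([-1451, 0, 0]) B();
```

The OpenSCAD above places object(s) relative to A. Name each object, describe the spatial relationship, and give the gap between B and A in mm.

The staircase's nearest face is 390 mm from the I-beam's −x face.

A is an I-beam. B is a staircase. The staircase is on the floor beside the I-beam on its −x side. The gap between the staircase and the I-beam is 390 mm.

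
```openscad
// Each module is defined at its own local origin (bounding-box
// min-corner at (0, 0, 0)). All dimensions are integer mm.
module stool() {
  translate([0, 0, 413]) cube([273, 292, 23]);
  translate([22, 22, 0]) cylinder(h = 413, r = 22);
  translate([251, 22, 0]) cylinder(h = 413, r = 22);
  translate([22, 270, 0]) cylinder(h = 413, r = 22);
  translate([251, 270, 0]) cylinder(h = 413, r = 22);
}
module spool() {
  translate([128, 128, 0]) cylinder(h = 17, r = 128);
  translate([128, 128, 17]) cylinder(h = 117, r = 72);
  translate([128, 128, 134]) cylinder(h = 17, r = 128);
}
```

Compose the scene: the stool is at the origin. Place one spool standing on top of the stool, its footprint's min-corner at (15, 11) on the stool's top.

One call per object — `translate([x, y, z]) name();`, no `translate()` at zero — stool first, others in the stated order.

stool();
translate([15, 11, 436]) spool();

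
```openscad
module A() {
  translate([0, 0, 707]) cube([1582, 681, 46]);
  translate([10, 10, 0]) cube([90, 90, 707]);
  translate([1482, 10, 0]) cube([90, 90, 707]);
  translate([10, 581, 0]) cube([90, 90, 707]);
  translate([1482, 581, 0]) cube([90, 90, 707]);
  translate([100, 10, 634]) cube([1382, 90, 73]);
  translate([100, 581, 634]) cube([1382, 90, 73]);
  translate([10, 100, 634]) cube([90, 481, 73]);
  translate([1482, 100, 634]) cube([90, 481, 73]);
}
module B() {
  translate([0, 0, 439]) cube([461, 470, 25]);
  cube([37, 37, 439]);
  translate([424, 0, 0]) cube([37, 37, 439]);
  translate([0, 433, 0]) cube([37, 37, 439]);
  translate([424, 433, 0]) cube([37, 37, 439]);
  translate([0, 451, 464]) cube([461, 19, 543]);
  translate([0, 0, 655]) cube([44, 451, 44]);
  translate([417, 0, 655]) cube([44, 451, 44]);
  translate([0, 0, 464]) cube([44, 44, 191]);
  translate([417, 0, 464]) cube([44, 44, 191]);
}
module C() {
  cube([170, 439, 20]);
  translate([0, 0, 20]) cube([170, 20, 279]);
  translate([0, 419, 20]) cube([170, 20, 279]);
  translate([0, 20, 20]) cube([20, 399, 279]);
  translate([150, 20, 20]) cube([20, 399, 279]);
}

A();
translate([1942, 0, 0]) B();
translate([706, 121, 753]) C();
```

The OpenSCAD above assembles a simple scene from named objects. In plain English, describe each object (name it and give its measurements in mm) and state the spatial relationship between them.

A is a rectangular dining table. The top is 1582×681×46 mm with its upper surface at z = 753 mm. It stands on four 90×90 mm square legs, each inset 10 mm from the nearest pair of top edges, running from the floor to the underside of the top. Four apron rails, 90 mm thick and 73 mm tall, run between adjacent legs with their top edges flush with the underside of the top and their outer faces flush with the legs' outer faces.

B is a chair. The seat is a 461×470×25 mm slab with its top at z = 464 mm, on four 37×37 mm corner legs (flush with the seat edges, standing on z = 0). A flat backrest 19 mm thick, 543 mm tall, spans the full seat width and rises from the seat top along its +y edge, rear face flush with the rear of the seat. Two armrests of 44×44 mm section run along each side from the seat's front edge to the front of the backrest, top faces 235 mm above the seat top and outer faces flush with the seat's x-edges; a 44×44 mm post under the front of each armrest stands on the seat at the front corner.

C is an open storage box with external size 170×439×299 mm and wall thickness 20 mm (the base is also 20 mm thick). The base covers the whole footprint; the four walls stand on the base, with the y-facing walls full-width and the x-facing walls fitting between their inner faces.

The chair is on the floor beside the table on its +x side. The open box is on top of the table, centred.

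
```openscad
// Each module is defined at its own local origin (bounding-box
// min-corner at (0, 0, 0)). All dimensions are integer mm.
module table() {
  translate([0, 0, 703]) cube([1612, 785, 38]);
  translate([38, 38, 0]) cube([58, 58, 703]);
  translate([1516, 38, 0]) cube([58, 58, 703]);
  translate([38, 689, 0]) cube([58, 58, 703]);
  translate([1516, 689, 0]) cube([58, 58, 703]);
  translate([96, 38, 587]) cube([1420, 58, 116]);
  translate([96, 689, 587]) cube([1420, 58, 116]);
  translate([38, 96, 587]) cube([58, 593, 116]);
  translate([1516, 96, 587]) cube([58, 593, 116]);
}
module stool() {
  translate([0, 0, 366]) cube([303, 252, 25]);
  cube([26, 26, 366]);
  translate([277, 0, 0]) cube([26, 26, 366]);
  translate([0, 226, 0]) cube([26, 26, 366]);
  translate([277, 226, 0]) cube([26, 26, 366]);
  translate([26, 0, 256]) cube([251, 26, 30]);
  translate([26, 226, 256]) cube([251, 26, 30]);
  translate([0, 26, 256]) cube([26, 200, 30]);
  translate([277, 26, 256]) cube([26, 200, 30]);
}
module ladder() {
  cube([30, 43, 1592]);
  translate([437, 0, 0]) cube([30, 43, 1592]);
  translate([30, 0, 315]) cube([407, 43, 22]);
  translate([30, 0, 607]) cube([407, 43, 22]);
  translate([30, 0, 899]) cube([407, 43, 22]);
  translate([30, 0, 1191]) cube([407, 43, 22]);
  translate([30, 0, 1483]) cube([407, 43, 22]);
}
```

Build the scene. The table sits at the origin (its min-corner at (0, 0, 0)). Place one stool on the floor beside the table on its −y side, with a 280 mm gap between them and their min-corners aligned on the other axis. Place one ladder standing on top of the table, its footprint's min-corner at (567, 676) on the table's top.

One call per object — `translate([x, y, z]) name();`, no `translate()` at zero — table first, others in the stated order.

table();
translate([0, -532, 0]) stool();
translate([567, 676, 741]) ladder();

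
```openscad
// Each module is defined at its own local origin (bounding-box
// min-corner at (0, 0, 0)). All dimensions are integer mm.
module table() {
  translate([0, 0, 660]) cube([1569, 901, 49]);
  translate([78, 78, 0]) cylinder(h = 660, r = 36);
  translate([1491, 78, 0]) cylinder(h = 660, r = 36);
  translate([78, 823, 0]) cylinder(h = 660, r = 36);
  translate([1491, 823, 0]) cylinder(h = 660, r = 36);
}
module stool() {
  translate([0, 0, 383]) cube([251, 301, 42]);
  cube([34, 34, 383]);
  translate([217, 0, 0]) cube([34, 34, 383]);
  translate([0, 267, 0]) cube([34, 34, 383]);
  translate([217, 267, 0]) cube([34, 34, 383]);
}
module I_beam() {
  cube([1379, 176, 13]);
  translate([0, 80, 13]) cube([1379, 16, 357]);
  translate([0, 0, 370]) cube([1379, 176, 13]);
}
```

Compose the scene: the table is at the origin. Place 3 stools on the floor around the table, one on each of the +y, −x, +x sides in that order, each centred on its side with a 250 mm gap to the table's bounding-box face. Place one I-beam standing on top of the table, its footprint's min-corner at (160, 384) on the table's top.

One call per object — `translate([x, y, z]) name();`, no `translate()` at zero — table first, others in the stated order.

table();
translate([659, 1151, 0]) stool();
translate([-501, 300, 0]) stool();
translate([1819, 300, 0]) stool();
translate([160, 384, 709]) I_beam();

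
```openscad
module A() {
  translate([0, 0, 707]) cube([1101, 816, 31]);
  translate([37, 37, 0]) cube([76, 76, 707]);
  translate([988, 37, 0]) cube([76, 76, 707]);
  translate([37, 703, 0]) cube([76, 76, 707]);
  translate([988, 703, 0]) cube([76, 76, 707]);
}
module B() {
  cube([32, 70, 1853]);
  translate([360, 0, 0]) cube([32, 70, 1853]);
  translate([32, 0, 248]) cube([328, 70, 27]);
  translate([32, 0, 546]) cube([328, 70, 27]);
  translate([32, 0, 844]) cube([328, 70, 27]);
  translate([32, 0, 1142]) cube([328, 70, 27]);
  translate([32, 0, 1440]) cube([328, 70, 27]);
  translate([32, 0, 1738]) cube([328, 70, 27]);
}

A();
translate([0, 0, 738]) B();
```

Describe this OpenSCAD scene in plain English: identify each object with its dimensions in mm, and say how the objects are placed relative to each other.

A is a table with a 1101×816 mm rectangular top, 31 mm thick, top surface at z = 738 mm, supported by four 76×76 mm square legs, each inset 37 mm from the nearest pair of top edges, running from the floor.

B is a wooden ladder with two side rails of 32×70 mm section and 1853 mm height, set 392 mm apart overall. Between them run 6 rectangular rungs (70 mm deep, 27 mm thick), front faces flush with the rails' −y face. The bottom of the first rung is 248 mm above the floor and each subsequent rung is 298 mm higher than the one below.

The ladder is on top of the table.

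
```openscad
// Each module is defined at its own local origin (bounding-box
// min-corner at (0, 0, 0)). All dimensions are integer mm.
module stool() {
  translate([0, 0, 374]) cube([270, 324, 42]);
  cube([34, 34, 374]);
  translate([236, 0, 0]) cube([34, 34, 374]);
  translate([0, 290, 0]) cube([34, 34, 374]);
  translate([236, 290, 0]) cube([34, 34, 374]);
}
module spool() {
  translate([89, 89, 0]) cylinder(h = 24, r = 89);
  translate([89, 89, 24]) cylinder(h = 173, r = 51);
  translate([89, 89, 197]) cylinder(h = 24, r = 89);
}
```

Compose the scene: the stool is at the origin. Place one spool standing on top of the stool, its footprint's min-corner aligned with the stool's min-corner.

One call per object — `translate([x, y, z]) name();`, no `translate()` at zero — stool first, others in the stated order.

stool();
translate([0, 0, 416]) spool();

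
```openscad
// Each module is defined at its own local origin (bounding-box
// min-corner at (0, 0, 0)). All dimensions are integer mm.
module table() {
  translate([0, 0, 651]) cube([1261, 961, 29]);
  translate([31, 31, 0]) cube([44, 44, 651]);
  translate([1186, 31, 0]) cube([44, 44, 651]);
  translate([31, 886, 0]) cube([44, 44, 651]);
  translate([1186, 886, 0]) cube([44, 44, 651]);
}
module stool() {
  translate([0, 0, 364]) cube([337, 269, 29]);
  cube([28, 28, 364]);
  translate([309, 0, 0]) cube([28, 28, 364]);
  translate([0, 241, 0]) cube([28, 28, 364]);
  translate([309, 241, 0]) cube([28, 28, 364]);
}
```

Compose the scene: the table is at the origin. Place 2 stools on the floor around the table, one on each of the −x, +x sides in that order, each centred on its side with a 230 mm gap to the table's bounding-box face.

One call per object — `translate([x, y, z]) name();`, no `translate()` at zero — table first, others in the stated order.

table();
translate([-567, 346, 0]) stool();
translate([1491, 346, 0]) stool();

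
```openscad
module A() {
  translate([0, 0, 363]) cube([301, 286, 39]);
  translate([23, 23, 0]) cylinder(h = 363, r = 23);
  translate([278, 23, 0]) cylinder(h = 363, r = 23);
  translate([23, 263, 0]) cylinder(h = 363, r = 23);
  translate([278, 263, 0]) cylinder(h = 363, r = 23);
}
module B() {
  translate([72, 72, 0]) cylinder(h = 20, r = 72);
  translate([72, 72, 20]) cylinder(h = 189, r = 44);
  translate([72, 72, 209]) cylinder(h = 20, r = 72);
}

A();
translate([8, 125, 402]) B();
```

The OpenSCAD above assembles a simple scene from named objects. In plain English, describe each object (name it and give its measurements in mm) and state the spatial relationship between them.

A is a four-legged stool. The seat is a 301×286×39 mm slab whose top surface is at z = 402 mm; four round legs, each 46 mm in diameter, run from the floor (z = 0) to the underside of the seat, each leg's axis is inset half a diameter from the nearest pair of seat edges (so the leg's bounding box is flush with the corner).

B is a spool: two coaxial disc flanges of radius 72 mm and thickness 20 mm, joined by a core cylinder of radius 44 mm and height 189 mm. The lower flange rests on z = 0 and the three cylinders share a vertical axis.

The spool is on top of the stool.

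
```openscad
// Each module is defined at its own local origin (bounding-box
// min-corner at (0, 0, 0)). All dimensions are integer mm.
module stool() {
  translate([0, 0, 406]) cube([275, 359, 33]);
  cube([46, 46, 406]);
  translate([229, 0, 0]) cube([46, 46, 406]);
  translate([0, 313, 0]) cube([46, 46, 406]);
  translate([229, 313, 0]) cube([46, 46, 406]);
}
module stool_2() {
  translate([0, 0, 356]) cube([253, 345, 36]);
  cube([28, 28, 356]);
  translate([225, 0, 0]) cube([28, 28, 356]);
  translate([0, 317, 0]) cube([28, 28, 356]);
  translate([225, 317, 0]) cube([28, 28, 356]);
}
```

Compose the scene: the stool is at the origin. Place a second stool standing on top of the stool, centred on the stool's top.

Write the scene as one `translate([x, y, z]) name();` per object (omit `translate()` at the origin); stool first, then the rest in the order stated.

stool();
translate([11, 7, 439]) stool_2();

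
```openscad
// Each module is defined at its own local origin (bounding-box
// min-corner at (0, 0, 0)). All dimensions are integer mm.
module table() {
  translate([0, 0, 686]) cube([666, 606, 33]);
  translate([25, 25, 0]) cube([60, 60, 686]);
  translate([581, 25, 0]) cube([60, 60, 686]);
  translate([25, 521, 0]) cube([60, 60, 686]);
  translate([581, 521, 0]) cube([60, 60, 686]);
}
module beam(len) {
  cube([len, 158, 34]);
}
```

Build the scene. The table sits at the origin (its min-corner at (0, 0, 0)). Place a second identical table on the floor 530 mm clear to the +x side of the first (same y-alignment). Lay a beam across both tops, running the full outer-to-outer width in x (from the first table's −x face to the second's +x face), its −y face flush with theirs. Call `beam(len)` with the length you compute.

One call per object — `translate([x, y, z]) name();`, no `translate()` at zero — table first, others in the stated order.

table();
translate([1196, 0, 0]) table();
translate([0, 0, 719]) beam(1862);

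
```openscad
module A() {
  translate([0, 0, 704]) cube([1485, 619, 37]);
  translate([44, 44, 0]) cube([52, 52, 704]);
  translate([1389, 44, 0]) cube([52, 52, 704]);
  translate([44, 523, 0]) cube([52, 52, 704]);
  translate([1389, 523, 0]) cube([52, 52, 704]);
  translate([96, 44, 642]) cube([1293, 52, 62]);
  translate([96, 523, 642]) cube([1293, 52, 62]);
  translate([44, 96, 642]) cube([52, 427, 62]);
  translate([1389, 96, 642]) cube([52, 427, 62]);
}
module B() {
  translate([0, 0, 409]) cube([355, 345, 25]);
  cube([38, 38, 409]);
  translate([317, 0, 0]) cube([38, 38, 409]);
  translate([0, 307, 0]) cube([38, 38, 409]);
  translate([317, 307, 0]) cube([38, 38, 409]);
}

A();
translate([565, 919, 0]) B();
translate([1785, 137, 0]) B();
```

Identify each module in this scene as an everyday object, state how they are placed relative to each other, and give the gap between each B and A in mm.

A is a table. B is a stool. Two stools sit around the table at the +y, +x sides. The gap between each stool and the table is 300 mm.

Each stool's nearest face is 300 mm from the table's bounding box.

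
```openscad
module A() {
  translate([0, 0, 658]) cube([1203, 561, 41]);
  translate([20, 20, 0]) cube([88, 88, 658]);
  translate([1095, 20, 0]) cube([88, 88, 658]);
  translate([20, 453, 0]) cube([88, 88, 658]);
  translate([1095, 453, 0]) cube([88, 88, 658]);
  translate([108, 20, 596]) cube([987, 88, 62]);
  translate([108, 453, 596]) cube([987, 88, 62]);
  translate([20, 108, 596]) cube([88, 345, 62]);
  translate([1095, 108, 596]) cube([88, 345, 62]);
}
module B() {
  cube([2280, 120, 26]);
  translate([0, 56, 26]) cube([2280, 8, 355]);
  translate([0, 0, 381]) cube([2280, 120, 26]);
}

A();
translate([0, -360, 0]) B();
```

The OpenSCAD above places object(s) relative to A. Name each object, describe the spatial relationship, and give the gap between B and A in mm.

The I-beam's nearest face is 240 mm from the table's −y face.

A is a table. B is an I-beam. The I-beam is on the floor beside the table on its −y side. The gap between the I-beam and the table is 240 mm.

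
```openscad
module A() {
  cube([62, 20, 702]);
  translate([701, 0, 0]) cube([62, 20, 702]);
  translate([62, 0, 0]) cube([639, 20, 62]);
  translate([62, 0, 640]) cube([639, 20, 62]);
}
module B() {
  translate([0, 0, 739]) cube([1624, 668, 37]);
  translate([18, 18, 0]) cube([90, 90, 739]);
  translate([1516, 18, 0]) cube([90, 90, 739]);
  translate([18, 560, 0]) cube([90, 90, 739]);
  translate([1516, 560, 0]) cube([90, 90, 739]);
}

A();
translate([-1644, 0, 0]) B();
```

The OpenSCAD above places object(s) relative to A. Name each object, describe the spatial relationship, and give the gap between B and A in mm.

The table's nearest face is 20 mm from the picture frame's −x face.

A is a picture frame. B is a table. The table is on the floor beside the picture frame on its −x side. The gap between the table and the picture frame is 20 mm.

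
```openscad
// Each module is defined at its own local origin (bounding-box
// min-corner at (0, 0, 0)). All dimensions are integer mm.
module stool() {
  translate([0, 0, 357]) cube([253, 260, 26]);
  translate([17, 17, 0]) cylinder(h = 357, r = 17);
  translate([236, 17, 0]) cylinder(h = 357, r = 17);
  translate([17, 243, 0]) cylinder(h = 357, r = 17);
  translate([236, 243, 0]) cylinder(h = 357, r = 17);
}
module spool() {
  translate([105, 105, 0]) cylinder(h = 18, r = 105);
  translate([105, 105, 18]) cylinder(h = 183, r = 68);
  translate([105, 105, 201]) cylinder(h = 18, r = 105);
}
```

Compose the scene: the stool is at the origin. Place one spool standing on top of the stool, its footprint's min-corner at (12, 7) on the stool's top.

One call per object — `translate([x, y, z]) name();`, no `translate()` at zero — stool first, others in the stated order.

stool();
translate([12, 7, 383]) spool();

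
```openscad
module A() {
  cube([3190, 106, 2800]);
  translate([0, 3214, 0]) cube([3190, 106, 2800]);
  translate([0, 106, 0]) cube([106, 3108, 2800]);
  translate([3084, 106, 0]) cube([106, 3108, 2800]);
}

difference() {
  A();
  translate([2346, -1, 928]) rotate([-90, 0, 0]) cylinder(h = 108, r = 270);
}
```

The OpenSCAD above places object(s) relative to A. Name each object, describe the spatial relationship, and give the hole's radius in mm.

The subtracted cylinder has r = 270 mm.

A is a house frame. The house frame has a circular hole through its front wall. The hole's radius is 270 mm.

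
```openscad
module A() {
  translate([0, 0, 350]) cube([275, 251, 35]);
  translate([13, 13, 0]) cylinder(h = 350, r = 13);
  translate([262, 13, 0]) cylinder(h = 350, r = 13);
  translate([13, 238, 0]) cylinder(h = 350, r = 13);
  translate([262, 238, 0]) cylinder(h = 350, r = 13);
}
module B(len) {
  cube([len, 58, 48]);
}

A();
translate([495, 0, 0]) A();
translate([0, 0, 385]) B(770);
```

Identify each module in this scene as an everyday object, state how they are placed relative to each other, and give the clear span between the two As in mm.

Second stool starts at x = 495; first ends at x = 275; clear span = 495 − 275 = 220 mm.

A is a stool. B is a beam. A beam spans the tops of two stools. The clear span between the two stools is 220 mm.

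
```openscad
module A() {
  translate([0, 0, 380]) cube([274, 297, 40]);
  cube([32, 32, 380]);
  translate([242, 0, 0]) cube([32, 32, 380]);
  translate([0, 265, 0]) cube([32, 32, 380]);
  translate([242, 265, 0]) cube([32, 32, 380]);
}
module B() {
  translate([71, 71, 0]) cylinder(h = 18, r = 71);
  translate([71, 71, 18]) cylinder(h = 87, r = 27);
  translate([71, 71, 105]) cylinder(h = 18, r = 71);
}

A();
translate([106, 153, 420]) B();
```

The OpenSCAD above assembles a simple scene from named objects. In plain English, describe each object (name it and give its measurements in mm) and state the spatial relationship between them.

A is a simple wooden stool: a rectangular seat 274 mm (x) by 297 mm (y), 40 mm thick, top face at z = 420 mm, on four square legs, each 32×32 mm in cross-section. The legs rest on z = 0, each flush with a corner of the seat.

B is a spool: two coaxial disc flanges of radius 71 mm and thickness 18 mm, joined by a core cylinder of radius 27 mm and height 87 mm. The lower flange rests on z = 0 and the three cylinders share a vertical axis.

The spool is on top of the stool.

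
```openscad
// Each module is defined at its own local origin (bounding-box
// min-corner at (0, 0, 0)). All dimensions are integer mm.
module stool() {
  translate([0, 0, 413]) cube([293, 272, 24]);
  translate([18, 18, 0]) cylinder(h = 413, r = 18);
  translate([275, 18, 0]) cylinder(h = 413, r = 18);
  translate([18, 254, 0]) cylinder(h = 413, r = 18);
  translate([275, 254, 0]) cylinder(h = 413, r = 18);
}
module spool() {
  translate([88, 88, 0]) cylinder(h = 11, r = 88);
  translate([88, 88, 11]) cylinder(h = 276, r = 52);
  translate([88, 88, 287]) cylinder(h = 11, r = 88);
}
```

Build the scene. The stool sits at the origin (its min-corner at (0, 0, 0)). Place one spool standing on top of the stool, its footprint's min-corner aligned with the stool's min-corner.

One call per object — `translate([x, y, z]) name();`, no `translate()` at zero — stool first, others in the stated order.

stool();
translate([0, 0, 437]) spool();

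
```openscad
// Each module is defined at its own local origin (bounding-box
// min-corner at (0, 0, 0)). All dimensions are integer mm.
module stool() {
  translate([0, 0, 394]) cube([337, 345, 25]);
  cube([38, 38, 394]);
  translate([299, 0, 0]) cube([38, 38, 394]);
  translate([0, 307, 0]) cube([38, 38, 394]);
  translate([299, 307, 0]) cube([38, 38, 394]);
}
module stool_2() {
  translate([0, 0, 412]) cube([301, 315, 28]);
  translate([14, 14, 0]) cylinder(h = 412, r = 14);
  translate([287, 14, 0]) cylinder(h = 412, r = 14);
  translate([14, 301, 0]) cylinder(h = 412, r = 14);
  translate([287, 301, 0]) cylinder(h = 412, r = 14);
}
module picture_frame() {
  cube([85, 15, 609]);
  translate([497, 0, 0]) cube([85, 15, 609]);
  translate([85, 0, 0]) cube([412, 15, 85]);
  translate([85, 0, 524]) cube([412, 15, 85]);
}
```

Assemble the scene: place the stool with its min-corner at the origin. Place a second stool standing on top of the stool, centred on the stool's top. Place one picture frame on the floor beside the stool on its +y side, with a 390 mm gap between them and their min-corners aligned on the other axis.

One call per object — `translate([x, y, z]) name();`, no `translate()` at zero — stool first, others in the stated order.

stool();
translate([18, 15, 419]) stool_2();
translate([0, 735, 0]) picture_frame();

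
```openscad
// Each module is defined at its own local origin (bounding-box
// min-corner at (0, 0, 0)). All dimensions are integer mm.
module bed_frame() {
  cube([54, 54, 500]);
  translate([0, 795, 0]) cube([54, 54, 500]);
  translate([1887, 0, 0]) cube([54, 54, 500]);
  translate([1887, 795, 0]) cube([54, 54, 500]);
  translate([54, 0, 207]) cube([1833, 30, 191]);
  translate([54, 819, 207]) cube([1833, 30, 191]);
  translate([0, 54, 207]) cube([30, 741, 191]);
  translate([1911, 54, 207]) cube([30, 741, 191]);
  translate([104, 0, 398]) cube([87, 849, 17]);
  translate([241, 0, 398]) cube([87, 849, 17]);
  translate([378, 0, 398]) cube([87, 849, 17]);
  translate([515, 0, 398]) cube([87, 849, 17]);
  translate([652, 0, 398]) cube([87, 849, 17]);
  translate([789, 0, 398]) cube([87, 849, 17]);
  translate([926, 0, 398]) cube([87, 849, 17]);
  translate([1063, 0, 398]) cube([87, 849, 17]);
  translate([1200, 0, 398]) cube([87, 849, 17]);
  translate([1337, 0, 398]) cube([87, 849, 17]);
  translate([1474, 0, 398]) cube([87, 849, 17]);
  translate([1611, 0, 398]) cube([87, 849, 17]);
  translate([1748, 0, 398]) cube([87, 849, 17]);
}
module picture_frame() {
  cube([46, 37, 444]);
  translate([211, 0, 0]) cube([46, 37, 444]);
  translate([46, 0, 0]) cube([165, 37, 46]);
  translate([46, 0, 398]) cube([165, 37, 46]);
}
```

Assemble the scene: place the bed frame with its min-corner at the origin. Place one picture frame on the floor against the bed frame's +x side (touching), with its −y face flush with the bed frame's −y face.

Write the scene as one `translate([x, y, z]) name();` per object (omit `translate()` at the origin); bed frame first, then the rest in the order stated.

bed_frame();
translate([1941, 0, 0]) picture_frame();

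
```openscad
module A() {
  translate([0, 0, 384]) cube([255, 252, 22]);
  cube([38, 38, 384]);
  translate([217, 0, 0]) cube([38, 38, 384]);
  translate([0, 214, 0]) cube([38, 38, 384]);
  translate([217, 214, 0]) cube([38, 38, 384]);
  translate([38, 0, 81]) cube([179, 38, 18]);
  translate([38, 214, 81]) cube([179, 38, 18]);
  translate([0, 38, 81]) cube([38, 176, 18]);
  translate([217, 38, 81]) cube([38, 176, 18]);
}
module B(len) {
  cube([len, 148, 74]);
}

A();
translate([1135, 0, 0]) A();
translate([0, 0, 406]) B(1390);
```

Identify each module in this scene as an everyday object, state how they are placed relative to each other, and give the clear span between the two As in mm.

Second stool starts at x = 1135; first ends at x = 255; clear span = 1135 − 255 = 880 mm.

A is a stool. B is a beam. A beam spans the tops of two stools. The clear span between the two stools is 880 mm.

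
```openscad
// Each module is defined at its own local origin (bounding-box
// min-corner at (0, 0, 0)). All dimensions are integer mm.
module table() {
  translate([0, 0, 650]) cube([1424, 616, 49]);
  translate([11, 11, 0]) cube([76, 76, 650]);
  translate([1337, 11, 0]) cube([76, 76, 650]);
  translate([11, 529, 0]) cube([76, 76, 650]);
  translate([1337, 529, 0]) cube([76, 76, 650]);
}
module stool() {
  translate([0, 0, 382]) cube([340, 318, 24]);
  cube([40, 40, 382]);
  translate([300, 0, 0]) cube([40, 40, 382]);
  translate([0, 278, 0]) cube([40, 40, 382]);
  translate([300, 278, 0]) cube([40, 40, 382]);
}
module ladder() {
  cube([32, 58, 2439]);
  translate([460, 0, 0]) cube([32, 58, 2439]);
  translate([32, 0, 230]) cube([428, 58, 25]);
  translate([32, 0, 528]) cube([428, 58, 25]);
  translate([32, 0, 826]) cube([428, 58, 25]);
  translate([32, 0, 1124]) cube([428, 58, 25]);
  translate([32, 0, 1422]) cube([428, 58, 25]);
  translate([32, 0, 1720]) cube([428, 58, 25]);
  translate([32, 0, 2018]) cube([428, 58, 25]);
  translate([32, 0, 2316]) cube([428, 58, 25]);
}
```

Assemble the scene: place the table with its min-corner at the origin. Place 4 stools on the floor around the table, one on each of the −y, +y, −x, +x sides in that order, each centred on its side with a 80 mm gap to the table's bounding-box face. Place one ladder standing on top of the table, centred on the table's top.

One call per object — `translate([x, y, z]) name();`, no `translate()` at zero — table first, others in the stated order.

table();
translate([542, -398, 0]) stool();
translate([542, 696, 0]) stool();
translate([-420, 149, 0]) stool();
translate([1504, 149, 0]) stool();
translate([466, 279, 699]) ladder();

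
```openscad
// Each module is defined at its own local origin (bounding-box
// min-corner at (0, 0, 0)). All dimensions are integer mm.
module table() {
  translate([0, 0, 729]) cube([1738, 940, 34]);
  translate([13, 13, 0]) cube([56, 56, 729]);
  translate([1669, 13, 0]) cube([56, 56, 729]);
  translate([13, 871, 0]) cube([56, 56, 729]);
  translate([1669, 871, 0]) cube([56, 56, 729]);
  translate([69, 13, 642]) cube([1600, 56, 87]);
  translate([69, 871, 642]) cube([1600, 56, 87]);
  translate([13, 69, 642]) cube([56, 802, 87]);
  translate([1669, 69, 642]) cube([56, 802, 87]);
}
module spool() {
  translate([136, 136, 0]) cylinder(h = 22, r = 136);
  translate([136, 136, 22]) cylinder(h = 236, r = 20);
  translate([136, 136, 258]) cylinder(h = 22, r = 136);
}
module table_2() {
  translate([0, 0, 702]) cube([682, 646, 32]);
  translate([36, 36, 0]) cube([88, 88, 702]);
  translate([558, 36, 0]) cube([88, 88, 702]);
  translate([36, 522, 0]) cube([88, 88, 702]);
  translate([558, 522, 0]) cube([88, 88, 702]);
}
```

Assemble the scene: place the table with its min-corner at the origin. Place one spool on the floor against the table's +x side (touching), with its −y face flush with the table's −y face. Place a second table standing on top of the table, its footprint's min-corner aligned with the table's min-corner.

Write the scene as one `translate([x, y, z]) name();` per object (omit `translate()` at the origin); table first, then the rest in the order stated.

table();
translate([1738, 0, 0]) spool();
translate([0, 0, 763]) table_2();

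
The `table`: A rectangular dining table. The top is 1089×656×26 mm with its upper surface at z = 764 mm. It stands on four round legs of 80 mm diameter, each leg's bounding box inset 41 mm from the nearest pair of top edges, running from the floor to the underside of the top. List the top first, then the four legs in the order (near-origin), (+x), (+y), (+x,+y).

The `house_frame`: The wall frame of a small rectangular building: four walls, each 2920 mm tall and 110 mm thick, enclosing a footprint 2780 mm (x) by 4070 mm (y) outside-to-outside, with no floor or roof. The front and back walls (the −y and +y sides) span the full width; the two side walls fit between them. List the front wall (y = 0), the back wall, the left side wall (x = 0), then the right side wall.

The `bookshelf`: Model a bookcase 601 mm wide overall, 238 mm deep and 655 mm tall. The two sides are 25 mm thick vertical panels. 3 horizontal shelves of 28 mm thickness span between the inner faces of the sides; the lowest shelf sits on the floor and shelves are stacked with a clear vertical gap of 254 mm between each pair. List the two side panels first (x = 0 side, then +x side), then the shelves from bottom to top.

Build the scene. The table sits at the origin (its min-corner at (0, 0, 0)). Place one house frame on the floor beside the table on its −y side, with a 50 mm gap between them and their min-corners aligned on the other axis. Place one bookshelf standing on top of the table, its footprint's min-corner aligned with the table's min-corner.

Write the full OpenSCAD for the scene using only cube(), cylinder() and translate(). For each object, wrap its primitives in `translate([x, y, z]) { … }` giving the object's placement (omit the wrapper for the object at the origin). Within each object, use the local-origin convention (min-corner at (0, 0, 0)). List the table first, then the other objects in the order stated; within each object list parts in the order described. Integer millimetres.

translate([0, 0, 738]) cube([1089, 656, 26]);
translate([81, 81, 0]) cylinder(h = 738, r = 40);
translate([1008, 81, 0]) cylinder(h = 738, r = 40);
translate([81, 575, 0]) cylinder(h = 738, r = 40);
translate([1008, 575, 0]) cylinder(h = 738, r = 40);
translate([0, -4120, 0]) {
  cube([2780, 110, 2920]);
  translate([0, 3960, 0]) cube([2780, 110, 2920]);
  translate([0, 110, 0]) cube([110, 3850, 2920]);
  translate([2670, 110, 0]) cube([110, 3850, 2920]);
}
translate([0, 0, 764]) {
  cube([25, 238, 655]);
  translate([576, 0, 0]) cube([25, 238, 655]);
  translate([25, 0, 0]) cube([551, 238, 28]);
  translate([25, 0, 282]) cube([551, 238, 28]);
  translate([25, 0, 564]) cube([551, 238, 28]);
}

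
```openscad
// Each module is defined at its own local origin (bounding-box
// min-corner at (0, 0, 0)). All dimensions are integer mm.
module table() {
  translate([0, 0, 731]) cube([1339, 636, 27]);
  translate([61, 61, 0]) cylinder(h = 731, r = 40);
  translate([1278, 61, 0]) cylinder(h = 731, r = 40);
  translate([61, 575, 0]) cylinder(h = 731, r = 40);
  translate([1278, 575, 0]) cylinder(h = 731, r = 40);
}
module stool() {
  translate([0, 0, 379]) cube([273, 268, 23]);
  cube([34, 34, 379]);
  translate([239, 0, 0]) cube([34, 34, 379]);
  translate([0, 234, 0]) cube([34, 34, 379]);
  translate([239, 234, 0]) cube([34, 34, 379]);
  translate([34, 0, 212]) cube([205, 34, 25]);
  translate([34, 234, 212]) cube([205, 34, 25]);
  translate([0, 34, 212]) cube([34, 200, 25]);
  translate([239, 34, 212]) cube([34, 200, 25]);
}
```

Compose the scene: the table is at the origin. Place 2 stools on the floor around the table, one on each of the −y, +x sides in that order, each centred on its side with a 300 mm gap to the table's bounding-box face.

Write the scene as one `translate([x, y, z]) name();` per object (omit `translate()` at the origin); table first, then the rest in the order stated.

table();
translate([533, -568, 0]) stool();
translate([1639, 184, 0]) stool();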